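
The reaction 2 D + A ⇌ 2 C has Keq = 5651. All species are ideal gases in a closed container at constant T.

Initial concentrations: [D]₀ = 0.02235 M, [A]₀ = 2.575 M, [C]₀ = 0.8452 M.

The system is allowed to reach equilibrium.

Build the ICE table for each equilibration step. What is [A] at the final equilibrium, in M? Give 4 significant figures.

[A]_eq = 2.567 M

Q₀ = 555.4 vs Keq = 5651 ⇒ Q<K, forward
Step 1:
                  D         A         C
  init      0.02235     2.575    0.8452
  Δ        -0.01521 -0.007603   0.01521
  eq       0.007143     2.567    0.8604
  solve Keq expr → x = 0.007603; check Q = 5651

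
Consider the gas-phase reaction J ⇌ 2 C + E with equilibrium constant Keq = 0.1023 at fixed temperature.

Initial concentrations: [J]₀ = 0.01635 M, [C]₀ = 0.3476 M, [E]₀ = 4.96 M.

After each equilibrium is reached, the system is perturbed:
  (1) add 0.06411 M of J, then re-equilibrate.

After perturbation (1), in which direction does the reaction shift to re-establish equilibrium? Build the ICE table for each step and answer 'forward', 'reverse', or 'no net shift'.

Q₀ = 36.65 vs Keq = 0.1023 ⇒ Q>K, reverse
Step 1:
                    J           C           E
  Initial     0.01635      0.3476        4.96
  Change       0.1446     -0.2891     -0.1446
  Equil        0.1609     0.05847       4.815
  solve Keq expr → x = -0.1446; check Q = 0.1023
Then add 0.06411 M of J.
Step 2:
                    J           C           E
  Initial       0.225     0.05847       4.815
  Change    -0.004938    0.009875    0.004938
  Equil        0.2201     0.06834        4.82
  solve Keq expr → x = 0.004938; check Q = 0.1023

Direction: forward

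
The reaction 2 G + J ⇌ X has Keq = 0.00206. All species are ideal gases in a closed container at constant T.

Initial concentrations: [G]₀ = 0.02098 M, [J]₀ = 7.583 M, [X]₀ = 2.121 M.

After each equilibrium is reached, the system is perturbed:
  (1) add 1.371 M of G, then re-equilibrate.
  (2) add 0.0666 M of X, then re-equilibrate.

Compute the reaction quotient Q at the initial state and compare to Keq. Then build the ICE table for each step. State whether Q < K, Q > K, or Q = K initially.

Q₀ = 635.5 vs Keq = 0.00206 ⇒ Q>K, reverse
Step 1:
                  G         J         X
  Initial   0.02098     7.583     2.121
  Change      3.703     1.851    -1.851
  Equil       3.724     9.434    0.2695
  solve Keq expr → x = -1.851; check Q = 0.00206
Then add 1.371 M of G.
Step 2:
                  G         J         X
  Initial     5.095     9.434    0.2695
  Change    -0.3286   -0.1643    0.1643
  Equil       4.766      9.27    0.4338
  solve Keq expr → x = 0.1643; check Q = 0.00206
Then add 0.0666 M of X.
Step 3:
                  G         J         X
  Initial     4.766      9.27    0.5004
  Change    0.09405   0.04702  -0.04702
  Equil        4.86     9.317    0.4534
  solve Keq expr → x = -0.04702; check Q = 0.00206

Q₀ = 635.5; Q > K (proceeds reverse)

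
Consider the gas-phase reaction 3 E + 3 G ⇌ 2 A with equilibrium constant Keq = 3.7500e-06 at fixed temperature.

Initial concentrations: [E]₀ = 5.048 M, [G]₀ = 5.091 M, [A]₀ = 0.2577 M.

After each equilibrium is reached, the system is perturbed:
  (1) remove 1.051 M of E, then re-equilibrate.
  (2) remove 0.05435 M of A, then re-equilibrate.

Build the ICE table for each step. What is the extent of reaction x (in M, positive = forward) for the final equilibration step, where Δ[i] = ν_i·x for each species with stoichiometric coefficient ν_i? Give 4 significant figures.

Q₀ = 3.9126e-06 vs Keq = 3.7500e-06 ⇒ Q>K, reverse
Step 1:
                    E           G           A
  Initial       5.048       5.091      0.2577
  Change     0.006629    0.006629   -0.004419
  Equil         5.055       5.098      0.2533
  solve Keq expr → x = -0.00221; check Q = 3.7500e-06
Then remove 1.051 M of E.
Step 2:
                    E           G           A
  Initial       4.004       5.098      0.2533
  Change      0.09477     0.09477    -0.06318
  Equil         4.098       5.192      0.1901
  solve Keq expr → x = -0.03159; check Q = 3.7500e-06
Then remove 0.05435 M of A.
Step 3:
                    E           G           A
  Initial       4.098       5.192      0.1358
  Change     -0.06886    -0.06886      0.0459
  Equil          4.03       5.124      0.1817
  solve Keq expr → x = 0.02295; check Q = 3.7500e-06

x = 0.02295 M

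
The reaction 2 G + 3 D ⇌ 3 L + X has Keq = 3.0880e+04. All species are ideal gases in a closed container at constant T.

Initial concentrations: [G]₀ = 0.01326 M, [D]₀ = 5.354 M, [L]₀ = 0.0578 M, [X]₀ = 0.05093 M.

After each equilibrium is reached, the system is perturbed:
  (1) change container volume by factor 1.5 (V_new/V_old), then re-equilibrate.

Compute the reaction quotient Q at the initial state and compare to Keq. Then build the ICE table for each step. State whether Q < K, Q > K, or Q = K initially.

Q₀ = 3.6445e-04; Q < K (proceeds forward)

Q₀ = 3.6445e-04 vs Keq = 3.0880e+04 ⇒ Q<K, forward
Step 1:
                    G           D           L           X
  Initial     0.01326       5.354      0.0578     0.05093
  Change     -0.01326    -0.01989     0.01989    0.006629
  Equil    2.3996e-06       5.334     0.07769     0.05756
  solve Keq expr → x = 0.006629; check Q = 3.0880e+04
Then change container volume by factor 1.5 (V_new/V_old).
Step 2:
                    G           D           L           X
  Initial  1.5997e-06       3.556     0.05179     0.03837
  Change   3.5950e-07  5.3925e-07 -5.3925e-07 -1.7975e-07
  Equil    1.9592e-06       3.556     0.05179     0.03837
  solve Keq expr → x = -1.7975e-07; check Q = 3.0880e+04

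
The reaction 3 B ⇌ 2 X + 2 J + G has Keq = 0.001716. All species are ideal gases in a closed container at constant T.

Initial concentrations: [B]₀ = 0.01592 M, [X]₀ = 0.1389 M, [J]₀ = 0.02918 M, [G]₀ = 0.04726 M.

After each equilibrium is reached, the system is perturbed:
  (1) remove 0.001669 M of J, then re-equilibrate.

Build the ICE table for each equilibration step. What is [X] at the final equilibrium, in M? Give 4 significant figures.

Q₀ = 0.1924 vs Keq = 0.001716 ⇒ Q>K, reverse
Step 1:
                    B           X           J           G
  init        0.01592      0.1389     0.02918     0.04726
  Δ            0.0237     -0.0158     -0.0158   -0.007901
  eq          0.03962      0.1231     0.01338     0.03936
  solve Keq expr → x = -0.007901; check Q = 0.001716
Then remove 0.001669 M of J.
Step 2:
                    B           X           J           G
  init        0.03962      0.1231     0.01171     0.03936
  Δ         -0.001293  8.6219e-04  8.6219e-04  4.3109e-04
  eq          0.03833       0.124     0.01257     0.03979
  solve Keq expr → x = 4.3109e-04; check Q = 0.001716

[X]_eq = 0.124 M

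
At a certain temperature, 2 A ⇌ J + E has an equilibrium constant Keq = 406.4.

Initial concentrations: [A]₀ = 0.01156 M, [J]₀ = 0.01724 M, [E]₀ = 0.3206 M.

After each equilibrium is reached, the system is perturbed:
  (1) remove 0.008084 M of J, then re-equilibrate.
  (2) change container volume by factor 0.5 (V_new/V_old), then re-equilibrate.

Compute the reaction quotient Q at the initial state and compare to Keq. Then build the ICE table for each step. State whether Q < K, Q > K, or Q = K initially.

Q₀ = 41.36; Q < K (proceeds forward)

Q₀ = 41.36 vs Keq = 406.4 ⇒ Q<K, forward
Step 1:
                   A          J          E
  I          0.01156    0.01724     0.3206
  C        -0.007469   0.003734   0.003734
  E         0.004091    0.02097     0.3243
  solve Keq expr → x = 0.003734; check Q = 406.4
Then remove 0.008084 M of J.
Step 2:
                   A          J          E
  I         0.004091    0.01289     0.3243
  C       -8.3059e-04 4.1529e-04 4.1529e-04
  E         0.003261    0.01331     0.3247
  solve Keq expr → x = 4.1529e-04; check Q = 406.4
Then change container volume by factor 0.5 (V_new/V_old).
Step 3:
                   A          J          E
  I         0.006521    0.02661     0.6495
  C                0          0          0
  E         0.006521    0.02661     0.6495
  solve Keq expr → x = 0; check Q = 406.4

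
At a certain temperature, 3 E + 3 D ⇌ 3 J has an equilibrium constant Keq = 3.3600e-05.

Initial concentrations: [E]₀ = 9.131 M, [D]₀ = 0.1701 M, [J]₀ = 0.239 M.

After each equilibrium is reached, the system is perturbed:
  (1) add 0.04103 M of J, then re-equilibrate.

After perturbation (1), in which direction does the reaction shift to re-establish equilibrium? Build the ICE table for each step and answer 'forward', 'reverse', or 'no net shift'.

Q₀ = 0.003644 vs Keq = 3.3600e-05 ⇒ Q>K, reverse
Step 1:
                  E         D         J
  Initial     9.131    0.1701     0.239
  Change     0.1448    0.1448   -0.1448
  Equil       9.276    0.3149   0.09424
  solve Keq expr → x = -0.04825; check Q = 3.3600e-05
Then add 0.04103 M of J.
Step 2:
                  E         D         J
  Initial     9.276    0.3149    0.1353
  Change    0.03131   0.03131  -0.03131
  Equil       9.307    0.3462     0.104
  solve Keq expr → x = -0.01044; check Q = 3.3600e-05

Direction: reverse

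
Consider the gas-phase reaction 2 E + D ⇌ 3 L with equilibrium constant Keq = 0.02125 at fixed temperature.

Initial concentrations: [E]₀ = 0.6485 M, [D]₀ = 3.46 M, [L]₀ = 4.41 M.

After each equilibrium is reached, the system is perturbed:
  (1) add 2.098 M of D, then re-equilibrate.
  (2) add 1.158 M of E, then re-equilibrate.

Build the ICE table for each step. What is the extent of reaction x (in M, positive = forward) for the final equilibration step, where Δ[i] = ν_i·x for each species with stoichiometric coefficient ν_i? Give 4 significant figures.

Q₀ = 58.94 vs Keq = 0.02125 ⇒ Q>K, reverse
Step 1:
                   E          D          L
  I           0.6485       3.46       4.41
  C            2.307      1.153      -3.46
  E            2.955      4.613     0.9496
  solve Keq expr → x = -1.153; check Q = 0.02125
Then add 2.098 M of D.
Step 2:
                   E          D          L
  I            2.955      6.711     0.9496
  C          -0.0714    -0.0357     0.1071
  E            2.884      6.676      1.057
  solve Keq expr → x = 0.0357; check Q = 0.02125
Then add 1.158 M of E.
Step 3:
                   E          D          L
  I            4.042      6.676      1.057
  C          -0.1522   -0.07611     0.2283
  E             3.89        6.6      1.285
  solve Keq expr → x = 0.07611; check Q = 0.02125

x = 0.07611 M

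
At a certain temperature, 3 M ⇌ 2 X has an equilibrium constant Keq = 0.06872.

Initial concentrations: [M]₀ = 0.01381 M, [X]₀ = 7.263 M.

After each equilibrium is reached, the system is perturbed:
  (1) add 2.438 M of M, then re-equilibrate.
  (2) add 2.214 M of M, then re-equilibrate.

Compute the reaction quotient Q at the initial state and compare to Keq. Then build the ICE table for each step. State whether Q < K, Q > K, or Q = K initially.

Q₀ = 2.0029e+07; Q > K (proceeds reverse)

Q₀ = 2.0029e+07 vs Keq = 0.06872 ⇒ Q>K, reverse
Step 1:
                   M          X
  init       0.01381      7.263
  Δ            5.627     -3.751
  eq           5.641      3.512
  solve Keq expr → x = -1.876; check Q = 0.06872
Then add 2.438 M of M.
Step 2:
                   M          X
  init         8.079      3.512
  Δ           -1.447     0.9648
  eq           6.631      4.477
  solve Keq expr → x = 0.4824; check Q = 0.06872
Then add 2.214 M of M.
Step 3:
                   M          X
  init         8.845      4.477
  Δ           -1.352     0.9011
  eq           7.494      5.378
  solve Keq expr → x = 0.4505; check Q = 0.06872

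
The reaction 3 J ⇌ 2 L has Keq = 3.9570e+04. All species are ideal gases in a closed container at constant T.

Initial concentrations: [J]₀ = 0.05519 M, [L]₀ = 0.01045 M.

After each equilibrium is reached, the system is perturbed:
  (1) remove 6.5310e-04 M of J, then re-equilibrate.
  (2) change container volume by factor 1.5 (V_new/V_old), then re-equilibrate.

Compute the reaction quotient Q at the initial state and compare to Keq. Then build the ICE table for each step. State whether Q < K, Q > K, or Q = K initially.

Q₀ = 0.6496; Q < K (proceeds forward)

Q₀ = 0.6496 vs Keq = 3.9570e+04 ⇒ Q<K, forward
Step 1:
                    J           L
  I           0.05519     0.01045
  C          -0.05149     0.03433
  E            0.0037     0.04478
  solve Keq expr → x = 0.01716; check Q = 3.9570e+04
Then remove 6.5310e-04 M of J.
Step 2:
                    J           L
  I          0.003047     0.04478
  C        6.2993e-04 -4.1995e-04
  E          0.003677     0.04436
  solve Keq expr → x = -2.0998e-04; check Q = 3.9570e+04
Then change container volume by factor 1.5 (V_new/V_old).
Step 3:
                    J           L
  I          0.002451     0.02957
  C        3.4039e-04 -2.2692e-04
  E          0.002792     0.02934
  solve Keq expr → x = -1.1346e-04; check Q = 3.9570e+04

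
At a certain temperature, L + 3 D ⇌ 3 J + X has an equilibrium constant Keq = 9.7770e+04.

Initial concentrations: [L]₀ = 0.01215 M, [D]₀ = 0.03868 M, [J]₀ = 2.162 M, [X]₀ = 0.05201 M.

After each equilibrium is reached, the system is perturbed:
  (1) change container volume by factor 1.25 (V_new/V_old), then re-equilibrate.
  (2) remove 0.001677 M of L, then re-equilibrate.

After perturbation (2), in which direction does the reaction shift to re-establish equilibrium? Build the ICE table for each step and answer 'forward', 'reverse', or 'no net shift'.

Direction: reverse

Q₀ = 7.4751e+05 vs Keq = 9.7770e+04 ⇒ Q>K, reverse
Step 1:
                   L          D          J          X
  Initial    0.01215    0.03868      2.162    0.05201
  Change    0.007459    0.02238   -0.02238  -0.007459
  Equil      0.01961    0.06106       2.14    0.04455
  solve Keq expr → x = -0.007459; check Q = 9.7770e+04
Then change container volume by factor 1.25 (V_new/V_old).
Step 2:
                   L          D          J          X
  Initial    0.01569    0.04885      1.712    0.03564
  Change           0          0          0          0
  Equil      0.01569    0.04885      1.712    0.03564
  solve Keq expr → x = 0; check Q = 9.7770e+04
Then remove 0.001677 M of L.
Step 3:
                   L          D          J          X
  Initial    0.01401    0.04885      1.712    0.03564
  Change  3.9543e-04   0.001186  -0.001186 -3.9543e-04
  Equil      0.01441    0.05003      1.711    0.03525
  solve Keq expr → x = -3.9543e-04; check Q = 9.7770e+04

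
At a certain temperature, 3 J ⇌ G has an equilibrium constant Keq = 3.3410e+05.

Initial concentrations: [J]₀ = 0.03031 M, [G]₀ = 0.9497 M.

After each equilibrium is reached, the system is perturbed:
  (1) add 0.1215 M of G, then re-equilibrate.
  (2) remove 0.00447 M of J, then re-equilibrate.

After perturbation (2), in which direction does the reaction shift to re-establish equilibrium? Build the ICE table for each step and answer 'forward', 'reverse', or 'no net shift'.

Q₀ = 3.4106e+04 vs Keq = 3.3410e+05 ⇒ Q<K, forward
Step 1:
                    J           G
  Initial     0.03031      0.9497
  Change     -0.01612    0.005373
  Equil       0.01419      0.9551
  solve Keq expr → x = 0.005373; check Q = 3.3410e+05
Then add 0.1215 M of G.
Step 2:
                    J           G
  Initial     0.01419       1.077
  Change   5.7709e-04 -1.9236e-04
  Equil       0.01477       1.076
  solve Keq expr → x = -1.9236e-04; check Q = 3.3410e+05
Then remove 0.00447 M of J.
Step 3:
                    J           G
  Initial      0.0103       1.076
  Change     0.004463   -0.001488
  Equil       0.01476       1.075
  solve Keq expr → x = -0.001488; check Q = 3.3410e+05

Direction: reverse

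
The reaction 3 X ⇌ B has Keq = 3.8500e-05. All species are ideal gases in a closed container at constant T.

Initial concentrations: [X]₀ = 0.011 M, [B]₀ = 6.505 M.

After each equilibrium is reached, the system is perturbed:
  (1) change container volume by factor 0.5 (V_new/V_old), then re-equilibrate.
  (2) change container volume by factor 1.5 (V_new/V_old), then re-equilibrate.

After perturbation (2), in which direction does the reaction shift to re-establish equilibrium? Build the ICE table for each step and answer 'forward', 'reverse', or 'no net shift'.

Q₀ = 4.8873e+06 vs Keq = 3.8500e-05 ⇒ Q>K, reverse
Step 1:
                   X          B
  I            0.011      6.505
  C            18.75     -6.251
  E            18.76     0.2543
  solve Keq expr → x = -6.251; check Q = 3.8500e-05
Then change container volume by factor 0.5 (V_new/V_old).
Step 2:
                   X          B
  I            37.53     0.5086
  C           -3.161      1.054
  E            34.36      1.562
  solve Keq expr → x = 1.054; check Q = 3.8500e-05
Then change container volume by factor 1.5 (V_new/V_old).
Step 3:
                   X          B
  I            22.91      1.042
  C            1.454    -0.4848
  E            24.36     0.5568
  solve Keq expr → x = -0.4848; check Q = 3.8500e-05

Direction: reverse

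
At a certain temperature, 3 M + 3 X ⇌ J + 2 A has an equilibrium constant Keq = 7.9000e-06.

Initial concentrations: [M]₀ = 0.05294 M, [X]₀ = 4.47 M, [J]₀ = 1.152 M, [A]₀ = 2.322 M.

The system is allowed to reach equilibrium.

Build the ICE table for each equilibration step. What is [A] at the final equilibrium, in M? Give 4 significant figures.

Q₀ = 468.7 vs Keq = 7.9000e-06 ⇒ Q>K, reverse
Step 1:
                   M          X          J          A
  I          0.05294       4.47      1.152      2.322
  C            2.723      2.723    -0.9075     -1.815
  E            2.775      7.193     0.2445      0.507
  solve Keq expr → x = -0.9075; check Q = 7.9000e-06

[A]_eq = 0.507 M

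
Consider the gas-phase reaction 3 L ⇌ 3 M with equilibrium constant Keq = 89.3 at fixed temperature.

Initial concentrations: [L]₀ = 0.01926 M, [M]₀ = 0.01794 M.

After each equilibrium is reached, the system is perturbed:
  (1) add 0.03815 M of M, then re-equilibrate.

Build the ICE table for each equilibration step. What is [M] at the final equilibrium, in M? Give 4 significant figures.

[M]_eq = 0.06157 M

Q₀ = 0.8082 vs Keq = 89.3 ⇒ Q<K, forward
Step 1:
                  L         M
  I         0.01926   0.01794
  C        -0.01246   0.01246
  E        0.006801    0.0304
  solve Keq expr → x = 0.004153; check Q = 89.3
Then add 0.03815 M of M.
Step 2:
                  L         M
  I        0.006801   0.06855
  C        0.006975 -0.006975
  E         0.01378   0.06157
  solve Keq expr → x = -0.002325; check Q = 89.3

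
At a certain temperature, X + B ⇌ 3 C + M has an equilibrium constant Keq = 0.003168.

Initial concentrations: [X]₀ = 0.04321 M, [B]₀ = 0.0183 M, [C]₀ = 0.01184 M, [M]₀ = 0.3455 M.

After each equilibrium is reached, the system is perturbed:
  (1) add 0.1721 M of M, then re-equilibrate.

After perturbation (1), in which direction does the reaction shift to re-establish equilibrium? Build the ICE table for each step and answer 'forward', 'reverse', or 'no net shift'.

Direction: reverse

Q₀ = 7.2522e-04 vs Keq = 0.003168 ⇒ Q<K, forward
Step 1:
                  X         B         C         M
  init      0.04321    0.0183   0.01184    0.3455
  Δ       -0.002129 -0.002129  0.006386  0.002129
  eq        0.04108   0.01617   0.01823    0.3476
  solve Keq expr → x = 0.002129; check Q = 0.003168
Then add 0.1721 M of M.
Step 2:
                  X         B         C         M
  init      0.04108   0.01617   0.01823    0.5197
  Δ       6.5992e-04 6.5992e-04  -0.00198 -6.5992e-04
  eq        0.04174   0.01683   0.01625    0.5191
  solve Keq expr → x = -6.5992e-04; check Q = 0.003168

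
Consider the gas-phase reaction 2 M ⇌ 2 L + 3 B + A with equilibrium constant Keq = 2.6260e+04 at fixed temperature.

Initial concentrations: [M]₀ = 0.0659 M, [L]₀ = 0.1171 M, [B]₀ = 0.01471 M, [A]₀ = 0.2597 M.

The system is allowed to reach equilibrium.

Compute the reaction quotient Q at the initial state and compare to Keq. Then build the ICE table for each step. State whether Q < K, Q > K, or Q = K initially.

Q₀ = 2.6101e-06 vs Keq = 2.6260e+04 ⇒ Q<K, forward
Step 1:
                    M           L           B           A
  I            0.0659      0.1171     0.01471      0.2597
  C          -0.06588     0.06588     0.09881     0.03294
  E        2.3364e-05       0.183      0.1135      0.2926
  solve Keq expr → x = 0.03294; check Q = 2.6260e+04

Q₀ = 2.6101e-06; Q < K (proceeds forward)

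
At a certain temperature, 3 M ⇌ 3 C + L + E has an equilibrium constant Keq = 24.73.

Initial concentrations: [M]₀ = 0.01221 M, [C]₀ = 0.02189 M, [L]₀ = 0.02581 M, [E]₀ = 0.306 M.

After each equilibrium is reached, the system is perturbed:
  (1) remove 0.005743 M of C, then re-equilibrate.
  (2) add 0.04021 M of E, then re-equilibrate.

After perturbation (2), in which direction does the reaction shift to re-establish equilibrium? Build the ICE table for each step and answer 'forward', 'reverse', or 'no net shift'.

Direction: reverse

Q₀ = 0.04551 vs Keq = 24.73 ⇒ Q<K, forward
Step 1:
                    M           C           L           E
  I           0.01221     0.02189     0.02581       0.306
  C         -0.009937    0.009937    0.003312    0.003312
  E          0.002273     0.03183     0.02912      0.3093
  solve Keq expr → x = 0.003312; check Q = 24.73
Then remove 0.005743 M of C.
Step 2:
                    M           C           L           E
  I          0.002273     0.02608     0.02912      0.3093
  C       -3.8001e-04  3.8001e-04  1.2667e-04  1.2667e-04
  E          0.001893     0.02646     0.02925      0.3094
  solve Keq expr → x = 1.2667e-04; check Q = 24.73
Then add 0.04021 M of E.
Step 3:
                    M           C           L           E
  I          0.001893     0.02646     0.02925      0.3496
  C        7.2675e-05 -7.2675e-05 -2.4225e-05 -2.4225e-05
  E          0.001966     0.02639     0.02922      0.3496
  solve Keq expr → x = -2.4225e-05; check Q = 24.73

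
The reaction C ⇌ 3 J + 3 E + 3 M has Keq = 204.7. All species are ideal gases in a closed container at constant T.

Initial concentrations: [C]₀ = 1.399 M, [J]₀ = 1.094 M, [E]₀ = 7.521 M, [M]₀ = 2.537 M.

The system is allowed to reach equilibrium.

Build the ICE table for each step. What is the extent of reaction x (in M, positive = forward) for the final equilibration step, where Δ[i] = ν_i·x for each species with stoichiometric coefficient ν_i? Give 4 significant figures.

Q₀ = 6502 vs Keq = 204.7 ⇒ Q>K, reverse
Step 1:
                    C           J           E           M
  init          1.399       1.094       7.521       2.537
  Δ            0.1951     -0.5854     -0.5854     -0.5854
  eq            1.594      0.5086       6.936       1.952
  solve Keq expr → x = -0.1951; check Q = 204.7

x = -0.1951 M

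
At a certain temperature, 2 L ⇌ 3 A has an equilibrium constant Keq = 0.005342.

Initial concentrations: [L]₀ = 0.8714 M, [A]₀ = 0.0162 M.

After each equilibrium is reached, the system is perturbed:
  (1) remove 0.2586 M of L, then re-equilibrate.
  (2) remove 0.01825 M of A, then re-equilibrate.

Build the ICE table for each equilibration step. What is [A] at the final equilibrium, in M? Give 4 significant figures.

[A]_eq = 0.1152 M

Q₀ = 5.5990e-06 vs Keq = 0.005342 ⇒ Q<K, forward
Step 1:
                  L         A
  Initial    0.8714    0.0162
  Change   -0.08822    0.1323
  Equil      0.7832    0.1485
  solve Keq expr → x = 0.04411; check Q = 0.005342
Then remove 0.2586 M of L.
Step 2:
                  L         A
  Initial    0.5246    0.1485
  Change    0.02119  -0.03178
  Equil      0.5458    0.1167
  solve Keq expr → x = -0.01059; check Q = 0.005342
Then remove 0.01825 M of A.
Step 3:
                  L         A
  Initial    0.5458    0.0985
  Change   -0.01111   0.01666
  Equil      0.5347    0.1152
  solve Keq expr → x = 0.005554; check Q = 0.005342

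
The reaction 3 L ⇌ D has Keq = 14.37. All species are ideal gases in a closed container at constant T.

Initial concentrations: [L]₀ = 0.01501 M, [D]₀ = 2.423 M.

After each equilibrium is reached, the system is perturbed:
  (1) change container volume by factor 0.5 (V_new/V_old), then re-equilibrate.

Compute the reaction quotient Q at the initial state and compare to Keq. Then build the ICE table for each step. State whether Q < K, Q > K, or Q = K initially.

Q₀ = 7.1649e+05; Q > K (proceeds reverse)

Q₀ = 7.1649e+05 vs Keq = 14.37 ⇒ Q>K, reverse
Step 1:
                  L         D
  I         0.01501     2.423
  C          0.5238   -0.1746
  E          0.5389     2.248
  solve Keq expr → x = -0.1746; check Q = 14.37
Then change container volume by factor 0.5 (V_new/V_old).
Step 2:
                  L         D
  I           1.078     4.497
  C         -0.3923    0.1308
  E          0.6854     4.628
  solve Keq expr → x = 0.1308; check Q = 14.37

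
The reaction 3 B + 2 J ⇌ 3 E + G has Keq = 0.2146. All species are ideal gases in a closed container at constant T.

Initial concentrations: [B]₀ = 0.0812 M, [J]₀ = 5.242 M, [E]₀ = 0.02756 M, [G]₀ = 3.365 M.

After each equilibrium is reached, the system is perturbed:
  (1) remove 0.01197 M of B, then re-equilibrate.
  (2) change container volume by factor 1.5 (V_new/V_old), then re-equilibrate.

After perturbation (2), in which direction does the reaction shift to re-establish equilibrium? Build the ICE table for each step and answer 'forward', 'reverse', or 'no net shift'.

Direction: reverse

Q₀ = 0.004788 vs Keq = 0.2146 ⇒ Q<K, forward
Step 1:
                    B           J           E           G
  I            0.0812       5.242     0.02756       3.365
  C          -0.03179    -0.02119     0.03179      0.0106
  E           0.04941       5.221     0.05935       3.376
  solve Keq expr → x = 0.0106; check Q = 0.2146
Then remove 0.01197 M of B.
Step 2:
                    B           J           E           G
  I           0.03744       5.221     0.05935       3.376
  C          0.006513    0.004342   -0.006513   -0.002171
  E           0.04395       5.225     0.05284       3.373
  solve Keq expr → x = -0.002171; check Q = 0.2146
Then change container volume by factor 1.5 (V_new/V_old).
Step 3:
                    B           J           E           G
  I            0.0293       3.483     0.03522       2.249
  C          0.002166    0.001444   -0.002166 -7.2197e-04
  E           0.03147       3.485     0.03306       2.248
  solve Keq expr → x = -7.2197e-04; check Q = 0.2146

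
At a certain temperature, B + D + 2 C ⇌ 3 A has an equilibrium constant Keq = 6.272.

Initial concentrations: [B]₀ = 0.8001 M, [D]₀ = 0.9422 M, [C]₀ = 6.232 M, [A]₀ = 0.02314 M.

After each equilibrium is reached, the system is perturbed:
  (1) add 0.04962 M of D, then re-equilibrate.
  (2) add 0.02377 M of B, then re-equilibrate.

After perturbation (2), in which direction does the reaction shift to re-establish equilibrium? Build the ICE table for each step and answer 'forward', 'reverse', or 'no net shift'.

Q₀ = 4.2320e-07 vs Keq = 6.272 ⇒ Q<K, forward
Step 1:
                    B           D           C           A
  I            0.8001      0.9422       6.232     0.02314
  C           -0.6409     -0.6409      -1.282       1.923
  E            0.1592      0.3013        4.95       1.946
  solve Keq expr → x = 0.6409; check Q = 6.272
Then add 0.04962 M of D.
Step 2:
                    B           D           C           A
  I            0.1592      0.3509        4.95       1.946
  C          -0.01031    -0.01031    -0.02062     0.03093
  E            0.1488      0.3406       4.929       1.977
  solve Keq expr → x = 0.01031; check Q = 6.272
Then add 0.02377 M of B.
Step 3:
                    B           D           C           A
  I            0.1726      0.3406       4.929       1.977
  C          -0.01037    -0.01037    -0.02074     0.03111
  E            0.1622      0.3302       4.909       2.008
  solve Keq expr → x = 0.01037; check Q = 6.272

Direction: forward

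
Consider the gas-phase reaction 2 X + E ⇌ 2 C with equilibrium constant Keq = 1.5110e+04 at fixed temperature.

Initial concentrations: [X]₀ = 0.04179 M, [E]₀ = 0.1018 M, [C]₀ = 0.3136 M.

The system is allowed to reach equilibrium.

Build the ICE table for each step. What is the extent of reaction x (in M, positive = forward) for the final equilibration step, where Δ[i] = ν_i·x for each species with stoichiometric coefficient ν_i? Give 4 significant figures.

x = 0.01609 M

Q₀ = 553.2 vs Keq = 1.5110e+04 ⇒ Q<K, forward
Step 1:
                    X           E           C
  I           0.04179      0.1018      0.3136
  C          -0.03218    -0.01609     0.03218
  E          0.009609     0.08571      0.3458
  solve Keq expr → x = 0.01609; check Q = 1.5110e+04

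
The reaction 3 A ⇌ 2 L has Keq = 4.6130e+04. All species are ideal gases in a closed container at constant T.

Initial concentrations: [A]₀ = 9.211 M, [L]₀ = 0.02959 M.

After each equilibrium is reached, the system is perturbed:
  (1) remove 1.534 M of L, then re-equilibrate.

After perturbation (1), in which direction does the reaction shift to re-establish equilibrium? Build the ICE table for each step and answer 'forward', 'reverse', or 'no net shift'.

Direction: forward

Q₀ = 1.1204e-06 vs Keq = 4.6130e+04 ⇒ Q<K, forward
Step 1:
                    A           L
  init          9.211     0.02959
  Δ            -9.118       6.079
  eq          0.09317       6.108
  solve Keq expr → x = 3.039; check Q = 4.6130e+04
Then remove 1.534 M of L.
Step 2:
                    A           L
  init        0.09317       4.574
  Δ          -0.01622     0.01081
  eq          0.07695       4.585
  solve Keq expr → x = 0.005406; check Q = 4.6130e+04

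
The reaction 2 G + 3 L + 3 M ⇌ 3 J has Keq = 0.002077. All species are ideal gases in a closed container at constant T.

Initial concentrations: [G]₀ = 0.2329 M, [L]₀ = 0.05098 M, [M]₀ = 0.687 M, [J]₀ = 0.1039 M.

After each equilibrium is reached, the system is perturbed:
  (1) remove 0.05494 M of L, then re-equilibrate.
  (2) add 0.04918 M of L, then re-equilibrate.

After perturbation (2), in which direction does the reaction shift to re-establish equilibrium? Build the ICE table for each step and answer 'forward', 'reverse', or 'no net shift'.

Q₀ = 481.3 vs Keq = 0.002077 ⇒ Q>K, reverse
Step 1:
                   G          L          M          J
  Initial     0.2329    0.05098      0.687     0.1039
  Change     0.06486    0.09728    0.09728   -0.09728
  Equil       0.2978     0.1483     0.7843   0.006616
  solve Keq expr → x = -0.03243; check Q = 0.002077
Then remove 0.05494 M of L.
Step 2:
                   G          L          M          J
  Initial     0.2978    0.09332     0.7843   0.006616
  Change    0.001547    0.00232    0.00232   -0.00232
  Equil       0.2993    0.09564     0.7866   0.004295
  solve Keq expr → x = -7.7348e-04; check Q = 0.002077
Then add 0.04918 M of L.
Step 3:
                   G          L          M          J
  Initial     0.2993     0.1448     0.7866   0.004295
  Change   -0.001386  -0.002078  -0.002078   0.002078
  Equil       0.2979     0.1427     0.7845   0.006374
  solve Keq expr → x = 6.9283e-04; check Q = 0.002077

Direction: forward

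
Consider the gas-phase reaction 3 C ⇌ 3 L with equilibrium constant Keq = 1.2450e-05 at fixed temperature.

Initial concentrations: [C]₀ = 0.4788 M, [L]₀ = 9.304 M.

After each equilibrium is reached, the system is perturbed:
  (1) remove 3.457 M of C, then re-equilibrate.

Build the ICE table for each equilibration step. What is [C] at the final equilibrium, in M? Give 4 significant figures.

[C]_eq = 6.183 M

Q₀ = 7337 vs Keq = 1.2450e-05 ⇒ Q>K, reverse
Step 1:
                  C         L
  I          0.4788     9.304
  C           9.082    -9.082
  E           9.561    0.2216
  solve Keq expr → x = -3.027; check Q = 1.2450e-05
Then remove 3.457 M of C.
Step 2:
                  C         L
  I           6.104    0.2216
  C         0.07831  -0.07831
  E           6.183    0.1433
  solve Keq expr → x = -0.0261; check Q = 1.2450e-05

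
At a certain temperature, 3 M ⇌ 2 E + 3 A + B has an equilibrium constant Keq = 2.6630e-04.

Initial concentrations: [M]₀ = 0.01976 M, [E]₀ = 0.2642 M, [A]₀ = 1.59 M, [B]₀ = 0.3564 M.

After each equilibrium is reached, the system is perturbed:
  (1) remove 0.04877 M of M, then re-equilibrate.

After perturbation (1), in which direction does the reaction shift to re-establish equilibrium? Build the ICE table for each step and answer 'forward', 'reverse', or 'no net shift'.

Q₀ = 1.2961e+04 vs Keq = 2.6630e-04 ⇒ Q>K, reverse
Step 1:
                    M           E           A           B
  init        0.01976      0.2642        1.59      0.3564
  Δ            0.3863     -0.2575     -0.3863     -0.1288
  eq            0.406      0.0067       1.204      0.2276
  solve Keq expr → x = -0.1288; check Q = 2.6630e-04
Then remove 0.04877 M of M.
Step 2:
                    M           E           A           B
  init         0.3572      0.0067       1.204      0.2276
  Δ          0.001669   -0.001113   -0.001669 -5.5645e-04
  eq           0.3589    0.005587       1.202      0.2271
  solve Keq expr → x = -5.5645e-04; check Q = 2.6630e-04

Direction: reverse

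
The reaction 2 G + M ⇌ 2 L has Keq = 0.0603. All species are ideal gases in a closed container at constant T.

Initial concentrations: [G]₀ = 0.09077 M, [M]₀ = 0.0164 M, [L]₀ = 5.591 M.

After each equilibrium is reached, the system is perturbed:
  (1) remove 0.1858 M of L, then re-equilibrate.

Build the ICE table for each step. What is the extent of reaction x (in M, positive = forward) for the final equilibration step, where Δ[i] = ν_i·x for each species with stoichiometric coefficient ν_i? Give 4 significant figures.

Q₀ = 2.3134e+05 vs Keq = 0.0603 ⇒ Q>K, reverse
Step 1:
                    G           M           L
  I           0.09077      0.0164       5.591
  C             4.108       2.054      -4.108
  E             4.198        2.07       1.483
  solve Keq expr → x = -2.054; check Q = 0.0603
Then remove 0.1858 M of L.
Step 2:
                    G           M           L
  I             4.198        2.07       1.298
  C           -0.1216    -0.06078      0.1216
  E             4.077       2.009       1.419
  solve Keq expr → x = 0.06078; check Q = 0.0603

x = 0.06078 M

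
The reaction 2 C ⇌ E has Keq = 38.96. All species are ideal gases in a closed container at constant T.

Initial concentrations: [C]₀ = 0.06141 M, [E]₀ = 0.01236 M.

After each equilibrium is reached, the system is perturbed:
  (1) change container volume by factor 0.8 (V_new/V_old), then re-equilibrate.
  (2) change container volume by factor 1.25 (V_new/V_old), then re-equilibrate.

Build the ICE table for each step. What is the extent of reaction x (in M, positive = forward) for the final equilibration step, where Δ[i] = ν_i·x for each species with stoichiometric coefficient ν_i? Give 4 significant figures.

Q₀ = 3.277 vs Keq = 38.96 ⇒ Q<K, forward
Step 1:
                    C           E
  Initial     0.06141     0.01236
  Change     -0.03397     0.01698
  Equil       0.02744     0.02934
  solve Keq expr → x = 0.01698; check Q = 38.96
Then change container volume by factor 0.8 (V_new/V_old).
Step 2:
                    C           E
  Initial      0.0343     0.03668
  Change       -0.003      0.0015
  Equil        0.0313     0.03818
  solve Keq expr → x = 0.0015; check Q = 38.96
Then change container volume by factor 1.25 (V_new/V_old).
Step 3:
                    C           E
  Initial     0.02504     0.03054
  Change       0.0024     -0.0012
  Equil       0.02744     0.02934
  solve Keq expr → x = -0.0012; check Q = 38.96

x = -0.0012 M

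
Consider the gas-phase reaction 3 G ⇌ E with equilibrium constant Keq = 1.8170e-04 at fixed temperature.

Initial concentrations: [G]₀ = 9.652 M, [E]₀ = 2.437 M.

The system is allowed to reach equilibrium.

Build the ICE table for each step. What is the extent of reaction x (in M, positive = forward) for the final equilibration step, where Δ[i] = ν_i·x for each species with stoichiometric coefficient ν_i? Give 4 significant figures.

x = -1.813 M

Q₀ = 0.00271 vs Keq = 1.8170e-04 ⇒ Q>K, reverse
Step 1:
                  G         E
  init        9.652     2.437
  Δ           5.438    -1.813
  eq          15.09    0.6243
  solve Keq expr → x = -1.813; check Q = 1.8170e-04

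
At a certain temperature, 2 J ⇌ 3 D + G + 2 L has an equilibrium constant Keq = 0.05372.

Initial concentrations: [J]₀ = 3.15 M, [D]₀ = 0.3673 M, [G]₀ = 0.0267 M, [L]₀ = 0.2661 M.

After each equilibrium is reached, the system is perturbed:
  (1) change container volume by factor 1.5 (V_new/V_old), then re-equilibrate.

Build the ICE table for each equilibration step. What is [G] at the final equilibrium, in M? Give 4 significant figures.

[G]_eq = 0.2739 M

Q₀ = 9.4415e-06 vs Keq = 0.05372 ⇒ Q<K, forward
Step 1:
                    J           D           G           L
  I              3.15      0.3673      0.0267      0.2661
  C           -0.5574      0.8362      0.2787      0.5574
  E             2.593       1.203      0.3054      0.8235
  solve Keq expr → x = 0.2787; check Q = 0.05372
Then change container volume by factor 1.5 (V_new/V_old).
Step 2:
                    J           D           G           L
  I             1.728      0.8023      0.2036       0.549
  C           -0.1405      0.2108     0.07027      0.1405
  E             1.588       1.013      0.2739      0.6896
  solve Keq expr → x = 0.07027; check Q = 0.05372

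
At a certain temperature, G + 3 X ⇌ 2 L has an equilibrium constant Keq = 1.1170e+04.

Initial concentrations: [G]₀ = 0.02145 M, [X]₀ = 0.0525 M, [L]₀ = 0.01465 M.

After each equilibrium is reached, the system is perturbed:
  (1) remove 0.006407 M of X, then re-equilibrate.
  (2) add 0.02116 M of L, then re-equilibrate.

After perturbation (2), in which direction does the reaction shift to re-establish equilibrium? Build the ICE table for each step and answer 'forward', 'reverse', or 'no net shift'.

Direction: reverse

Q₀ = 69.15 vs Keq = 1.1170e+04 ⇒ Q<K, forward
Step 1:
                  G         X         L
  I         0.02145    0.0525   0.01465
  C        -0.01032  -0.03095   0.02063
  E         0.01113   0.02155   0.03528
  solve Keq expr → x = 0.01032; check Q = 1.1170e+04
Then remove 0.006407 M of X.
Step 2:
                  G         X         L
  I         0.01113   0.01514   0.03528
  C        0.001461  0.004382 -0.002921
  E         0.01259   0.01953   0.03236
  solve Keq expr → x = -0.001461; check Q = 1.1170e+04
Then add 0.02116 M of L.
Step 3:
                  G         X         L
  I         0.01259   0.01953   0.05352
  C        0.001802  0.005405 -0.003603
  E          0.0144   0.02493   0.04992
  solve Keq expr → x = -0.001802; check Q = 1.1170e+04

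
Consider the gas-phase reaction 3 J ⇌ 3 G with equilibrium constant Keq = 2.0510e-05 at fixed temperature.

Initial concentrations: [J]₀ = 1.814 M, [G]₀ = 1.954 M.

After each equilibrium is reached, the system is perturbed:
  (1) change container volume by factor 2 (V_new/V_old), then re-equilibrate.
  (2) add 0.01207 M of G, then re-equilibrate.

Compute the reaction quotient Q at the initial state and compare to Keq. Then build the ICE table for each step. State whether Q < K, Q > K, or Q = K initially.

Q₀ = 1.25; Q > K (proceeds reverse)

Q₀ = 1.25 vs Keq = 2.0510e-05 ⇒ Q>K, reverse
Step 1:
                   J          G
  Initial      1.814      1.954
  Change       1.854     -1.854
  Equil        3.668     0.1004
  solve Keq expr → x = -0.6179; check Q = 2.0510e-05
Then change container volume by factor 2 (V_new/V_old).
Step 2:
                   J          G
  Initial      1.834     0.0502
  Change           0          0
  Equil        1.834     0.0502
  solve Keq expr → x = 0; check Q = 2.0510e-05
Then add 0.01207 M of G.
Step 3:
                   J          G
  Initial      1.834    0.06227
  Change     0.01175   -0.01175
  Equil        1.846    0.05052
  solve Keq expr → x = -0.003916; check Q = 2.0510e-05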